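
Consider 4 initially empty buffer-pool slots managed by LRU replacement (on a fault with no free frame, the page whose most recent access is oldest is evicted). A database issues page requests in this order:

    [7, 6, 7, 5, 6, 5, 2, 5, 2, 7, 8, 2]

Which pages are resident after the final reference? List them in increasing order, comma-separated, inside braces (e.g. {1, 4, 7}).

7 -> miss, frames (7)
6 -> miss, frames (7 6)
7 -> hit
5 -> miss, frames (6 7 5)
6 -> hit
5 -> hit
2 -> miss, frames (7 6 5 2)
5 -> hit
2 -> hit
7 -> hit
8 -> miss, evict 6, frames (5 2 7 8)
2 -> hit

{2, 5, 7, 8}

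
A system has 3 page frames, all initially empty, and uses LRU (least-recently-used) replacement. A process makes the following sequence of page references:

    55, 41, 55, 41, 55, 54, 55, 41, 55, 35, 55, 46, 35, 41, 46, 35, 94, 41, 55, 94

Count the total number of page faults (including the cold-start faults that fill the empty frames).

55 -> fault, frames {55}
41 -> fault, frames {55,41}
55 -> hit
41 -> hit
55 -> hit
54 -> fault, frames {41,55,54}
55 -> hit
41 -> hit
55 -> hit
35 -> fault, evict 54, frames {41,55,35}
55 -> hit
46 -> fault, evict 41, frames {35,55,46}
35 -> hit
41 -> fault, evict 55, frames {46,35,41}
46 -> hit
35 -> hit
94 -> fault, evict 41, frames {46,35,94}
41 -> fault, evict 46, frames {35,94,41}
55 -> fault, evict 35, frames {94,41,55}
94 -> hit
Page faults: 9.

9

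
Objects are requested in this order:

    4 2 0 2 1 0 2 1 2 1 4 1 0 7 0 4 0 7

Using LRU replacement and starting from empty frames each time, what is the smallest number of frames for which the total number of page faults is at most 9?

3

f=1: 18 faults
f=2: 12 faults
f=3: 8 faults
f=4: 5 faults
f=5: 5 faults
Smallest f with faults ≤ 9 is 3.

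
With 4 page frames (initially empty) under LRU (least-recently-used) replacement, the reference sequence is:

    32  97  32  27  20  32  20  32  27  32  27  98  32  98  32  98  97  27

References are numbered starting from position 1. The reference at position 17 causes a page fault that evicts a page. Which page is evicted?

20

pos 1: 32: miss, frames (32)
pos 2: 97: miss, frames (32 97)
pos 3: 32: hit
pos 4: 27: miss, frames (97 32 27)
pos 5: 20: miss, frames (97 32 27 20)
pos 6: 32: hit
pos 7: 20: hit
pos 8: 32: hit
pos 9: 27: hit
pos 10: 32: hit
pos 11: 27: hit
pos 12: 98: miss, evict 97, frames (20 32 27 98)
pos 13: 32: hit
pos 14: 98: hit
pos 15: 32: hit
pos 16: 98: hit
pos 17: 97: miss, evict 20, frames (27 32 98 97)
At position 17, page 20 is evicted.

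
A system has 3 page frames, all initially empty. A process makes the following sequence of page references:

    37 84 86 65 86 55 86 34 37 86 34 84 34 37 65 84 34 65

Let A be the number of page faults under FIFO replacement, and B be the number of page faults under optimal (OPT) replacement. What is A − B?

Under FIFO: F F F F . F . F F F . F F F F F F . → 14 faults.
Under OPT: F F F F . F . F . . . F . . F . . . → 8 faults.
A − B = 14 − 8 = 6.

6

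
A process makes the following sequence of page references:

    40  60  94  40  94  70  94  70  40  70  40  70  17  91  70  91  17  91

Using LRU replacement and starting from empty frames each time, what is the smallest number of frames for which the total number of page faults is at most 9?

3

f=1: 18 faults
f=2: 10 faults
f=3: 6 faults
f=4: 6 faults
f=5: 6 faults
f=6: 6 faults
Smallest f with faults ≤ 9 is 3.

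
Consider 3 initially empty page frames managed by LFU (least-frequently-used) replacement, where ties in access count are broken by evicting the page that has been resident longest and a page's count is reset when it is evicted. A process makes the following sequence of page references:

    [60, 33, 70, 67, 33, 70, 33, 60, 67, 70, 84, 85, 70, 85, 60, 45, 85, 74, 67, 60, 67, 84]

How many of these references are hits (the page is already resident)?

6

60 → miss, frames (60)
33 → miss, frames (60 33)
70 → miss, frames (60 33 70)
67 → miss, evict 60, frames (33 70 67)
33 → hit
70 → hit
33 → hit
60 → miss, evict 67, frames (33 70 60)
67 → miss, evict 60, frames (33 70 67)
70 → hit
84 → miss, evict 67, frames (33 70 84)
85 → miss, evict 84, frames (33 70 85)
70 → hit
85 → hit
60 → miss, evict 85, frames (33 70 60)
45 → miss, evict 60, frames (33 70 45)
85 → miss, evict 45, frames (33 70 85)
74 → miss, evict 85, frames (33 70 74)
67 → miss, evict 74, frames (33 70 67)
60 → miss, evict 67, frames (33 70 60)
67 → miss, evict 60, frames (33 70 67)
84 → miss, evict 67, frames (33 70 84)
Hits: 6.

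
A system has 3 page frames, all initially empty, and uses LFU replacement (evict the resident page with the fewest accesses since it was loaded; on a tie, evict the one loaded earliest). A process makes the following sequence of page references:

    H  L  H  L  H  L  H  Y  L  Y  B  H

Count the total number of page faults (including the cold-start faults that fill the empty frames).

4

H → fault, frames {H}
L → fault, frames {H,L}
H → hit
L → hit
H → hit
L → hit
H → hit
Y → fault, frames {H,L,Y}
L → hit
Y → hit
B → fault, evict Y, frames {H,L,B}
H → hit
Page faults: 4.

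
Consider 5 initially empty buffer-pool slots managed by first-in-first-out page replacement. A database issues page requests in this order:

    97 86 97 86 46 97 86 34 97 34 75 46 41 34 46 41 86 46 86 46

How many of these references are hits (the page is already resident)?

97 → fault, frames {97}
86 → fault, frames {97,86}
97 → hit
86 → hit
46 → fault, frames {97,86,46}
97 → hit
86 → hit
34 → fault, frames {97,86,46,34}
97 → hit
34 → hit
75 → fault, frames {97,86,46,34,75}
46 → hit
41 → fault, evict 97, frames {86,46,34,75,41}
34 → hit
46 → hit
41 → hit
86 → hit
46 → hit
86 → hit
46 → hit
Hits: 14.

14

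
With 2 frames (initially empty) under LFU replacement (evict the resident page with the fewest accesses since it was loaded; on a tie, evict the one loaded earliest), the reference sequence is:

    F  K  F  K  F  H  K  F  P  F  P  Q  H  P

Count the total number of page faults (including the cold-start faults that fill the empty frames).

F -> fault, frames [F]
K -> fault, frames [F, K]
F -> hit
K -> hit
F -> hit
H -> fault, evict K, frames [F, H]
K -> fault, evict H, frames [F, K]
F -> hit
P -> fault, evict K, frames [F, P]
F -> hit
P -> hit
Q -> fault, evict P, frames [F, Q]
H -> fault, evict Q, frames [F, H]
P -> fault, evict H, frames [F, P]
Page faults: 8.

8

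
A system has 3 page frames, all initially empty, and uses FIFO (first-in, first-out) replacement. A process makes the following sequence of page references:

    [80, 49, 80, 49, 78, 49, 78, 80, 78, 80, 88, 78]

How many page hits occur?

8

80 -> miss, frames [80]
49 -> miss, frames [80, 49]
80 -> hit
49 -> hit
78 -> miss, frames [80, 49, 78]
49 -> hit
78 -> hit
80 -> hit
78 -> hit
80 -> hit
88 -> miss, evict 80, frames [49, 78, 88]
78 -> hit
Hits: 8.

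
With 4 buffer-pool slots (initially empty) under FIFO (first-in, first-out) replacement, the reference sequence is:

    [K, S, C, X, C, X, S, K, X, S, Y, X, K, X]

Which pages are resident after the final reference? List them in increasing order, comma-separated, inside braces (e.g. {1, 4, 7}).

K: fault, frames (K)
S: fault, frames (K S)
C: fault, frames (K S C)
X: fault, frames (K S C X)
C: hit
X: hit
S: hit
K: hit
X: hit
S: hit
Y: fault, evict K, frames (S C X Y)
X: hit
K: fault, evict S, frames (C X Y K)
X: hit

{C, K, X, Y}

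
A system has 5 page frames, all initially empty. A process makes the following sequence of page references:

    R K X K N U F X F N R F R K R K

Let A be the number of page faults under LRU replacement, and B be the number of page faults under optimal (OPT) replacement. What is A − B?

Under LRU: F F F . F F F . . . F . . F . . → 8 faults.
Under OPT: F F F . F F F . . . . . . . . . → 6 faults.
A − B = 8 − 6 = 2.

2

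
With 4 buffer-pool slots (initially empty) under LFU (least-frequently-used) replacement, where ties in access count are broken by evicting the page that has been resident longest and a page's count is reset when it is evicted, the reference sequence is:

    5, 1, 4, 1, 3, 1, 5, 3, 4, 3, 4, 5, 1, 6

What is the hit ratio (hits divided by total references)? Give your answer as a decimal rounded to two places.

0.64

5 -> miss, frames (5)
1 -> miss, frames (5 1)
4 -> miss, frames (5 1 4)
1 -> hit
3 -> miss, frames (5 1 4 3)
1 -> hit
5 -> hit
3 -> hit
4 -> hit
3 -> hit
4 -> hit
5 -> hit
1 -> hit
6 -> miss, evict 5, frames (1 4 3 6)
Hits: 9 of 14 references → 9/14 = 0.6429.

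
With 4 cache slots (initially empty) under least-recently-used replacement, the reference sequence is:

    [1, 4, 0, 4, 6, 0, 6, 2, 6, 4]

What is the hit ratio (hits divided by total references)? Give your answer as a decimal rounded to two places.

0.50

1 -> miss, frames (1)
4 -> miss, frames (1 4)
0 -> miss, frames (1 4 0)
4 -> hit
6 -> miss, frames (1 0 4 6)
0 -> hit
6 -> hit
2 -> miss, evict 1, frames (4 0 6 2)
6 -> hit
4 -> hit
Hits: 5 of 10 references → 5/10 = 0.5000.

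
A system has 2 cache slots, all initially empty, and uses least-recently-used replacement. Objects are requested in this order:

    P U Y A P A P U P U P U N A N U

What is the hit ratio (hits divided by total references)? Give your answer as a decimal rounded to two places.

0.44

P → miss, frames {P}
U → miss, frames {P,U}
Y → miss, evict P, frames {U,Y}
A → miss, evict U, frames {Y,A}
P → miss, evict Y, frames {A,P}
A → hit
P → hit
U → miss, evict A, frames {P,U}
P → hit
U → hit
P → hit
U → hit
N → miss, evict P, frames {U,N}
A → miss, evict U, frames {N,A}
N → hit
U → miss, evict A, frames {N,U}
Hits: 7 of 16 references → 7/16 = 0.4375.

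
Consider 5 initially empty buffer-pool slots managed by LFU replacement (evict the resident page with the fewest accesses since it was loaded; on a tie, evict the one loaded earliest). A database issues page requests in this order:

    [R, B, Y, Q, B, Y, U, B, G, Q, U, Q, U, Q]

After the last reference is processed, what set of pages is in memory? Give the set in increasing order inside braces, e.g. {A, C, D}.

{B, G, Q, U, Y}

R → miss, frames {R}
B → miss, frames {R,B}
Y → miss, frames {R,B,Y}
Q → miss, frames {R,B,Y,Q}
B → hit
Y → hit
U → miss, frames {R,B,Y,Q,U}
B → hit
G → miss, evict R, frames {B,Y,Q,U,G}
Q → hit
U → hit
Q → hit
U → hit
Q → hit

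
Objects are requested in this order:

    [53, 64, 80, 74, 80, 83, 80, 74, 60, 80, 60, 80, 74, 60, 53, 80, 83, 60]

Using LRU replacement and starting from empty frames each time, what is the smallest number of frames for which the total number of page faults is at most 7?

f=1: 18 faults
f=2: 14 faults
f=3: 10 faults
f=4: 8 faults
f=5: 7 faults
f=6: 6 faults
Smallest f with faults ≤ 7 is 5.

5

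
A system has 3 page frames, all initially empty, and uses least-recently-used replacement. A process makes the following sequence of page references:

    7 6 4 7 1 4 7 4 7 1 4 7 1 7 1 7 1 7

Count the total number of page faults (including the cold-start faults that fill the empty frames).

7: miss, frames (7)
6: miss, frames (7 6)
4: miss, frames (7 6 4)
7: hit
1: miss, evict 6, frames (4 7 1)
4: hit
7: hit
4: hit
7: hit
1: hit
4: hit
7: hit
1: hit
7: hit
1: hit
7: hit
1: hit
7: hit
Page faults: 4.

4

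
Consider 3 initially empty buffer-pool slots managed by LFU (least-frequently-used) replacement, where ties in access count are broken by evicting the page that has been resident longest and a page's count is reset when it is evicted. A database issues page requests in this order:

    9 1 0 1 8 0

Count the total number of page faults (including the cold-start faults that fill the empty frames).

9: miss, frames (9)
1: miss, frames (9 1)
0: miss, frames (9 1 0)
1: hit
8: miss, evict 9, frames (1 0 8)
0: hit
Page faults: 4.

4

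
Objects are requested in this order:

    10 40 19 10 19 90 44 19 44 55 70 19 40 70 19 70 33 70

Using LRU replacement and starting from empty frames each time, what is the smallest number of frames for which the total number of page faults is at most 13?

f=1: 18 faults
f=2: 14 faults
f=3: 10 faults
f=4: 9 faults
f=5: 9 faults
f=6: 9 faults
f=7: 8 faults
f=8: 8 faults
Smallest f with faults ≤ 13 is 3.

3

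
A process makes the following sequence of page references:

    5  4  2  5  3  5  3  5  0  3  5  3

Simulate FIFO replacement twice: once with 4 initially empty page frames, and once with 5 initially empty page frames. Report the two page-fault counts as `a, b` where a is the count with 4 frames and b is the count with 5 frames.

4 frames: F F F . F . . . F . F . → 6 faults.
5 frames: F F F . F . . . F . . . → 5 faults.
5 < 6: adding a frame reduced faults, as is typical.

6, 5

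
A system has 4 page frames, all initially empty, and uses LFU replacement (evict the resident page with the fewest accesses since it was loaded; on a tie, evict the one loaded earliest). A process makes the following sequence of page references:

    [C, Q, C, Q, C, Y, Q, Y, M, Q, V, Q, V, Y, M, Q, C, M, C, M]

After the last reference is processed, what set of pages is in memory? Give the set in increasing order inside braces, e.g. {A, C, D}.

{C, M, Q, Y}

C -> miss, frames (C)
Q -> miss, frames (C Q)
C -> hit
Q -> hit
C -> hit
Y -> miss, frames (C Q Y)
Q -> hit
Y -> hit
M -> miss, frames (C Q Y M)
Q -> hit
V -> miss, evict M, frames (C Q Y V)
Q -> hit
V -> hit
Y -> hit
M -> miss, evict V, frames (C Q Y M)
Q -> hit
C -> hit
M -> hit
C -> hit
M -> hit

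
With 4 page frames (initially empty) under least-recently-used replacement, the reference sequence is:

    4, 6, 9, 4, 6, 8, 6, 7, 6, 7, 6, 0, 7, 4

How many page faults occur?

4 → miss, frames {4}
6 → miss, frames {4,6}
9 → miss, frames {4,6,9}
4 → hit
6 → hit
8 → miss, frames {9,4,6,8}
6 → hit
7 → miss, evict 9, frames {4,8,6,7}
6 → hit
7 → hit
6 → hit
0 → miss, evict 4, frames {8,7,6,0}
7 → hit
4 → miss, evict 8, frames {6,0,7,4}
Page faults: 7.

7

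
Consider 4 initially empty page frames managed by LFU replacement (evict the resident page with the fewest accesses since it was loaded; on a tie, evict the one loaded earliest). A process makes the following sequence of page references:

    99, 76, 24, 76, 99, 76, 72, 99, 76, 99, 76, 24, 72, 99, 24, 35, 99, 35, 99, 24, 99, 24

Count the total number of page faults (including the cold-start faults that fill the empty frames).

99 → fault, frames [99]
76 → fault, frames [99, 76]
24 → fault, frames [99, 76, 24]
76 → hit
99 → hit
76 → hit
72 → fault, frames [99, 76, 24, 72]
99 → hit
76 → hit
99 → hit
76 → hit
24 → hit
72 → hit
99 → hit
24 → hit
35 → fault, evict 72, frames [99, 76, 24, 35]
99 → hit
35 → hit
99 → hit
24 → hit
99 → hit
24 → hit
Page faults: 5.

5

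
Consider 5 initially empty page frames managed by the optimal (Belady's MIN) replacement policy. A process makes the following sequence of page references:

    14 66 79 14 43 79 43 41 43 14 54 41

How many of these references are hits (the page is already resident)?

14: miss, frames [14]
66: miss, frames [14, 66]
79: miss, frames [14, 66, 79]
14: hit
43: miss, frames [14, 66, 79, 43]
79: hit
43: hit
41: miss, frames [14, 66, 79, 43, 41]
43: hit
14: hit
54: miss, evict 43, frames [14, 66, 79, 41, 54]
41: hit
Hits: 6.

6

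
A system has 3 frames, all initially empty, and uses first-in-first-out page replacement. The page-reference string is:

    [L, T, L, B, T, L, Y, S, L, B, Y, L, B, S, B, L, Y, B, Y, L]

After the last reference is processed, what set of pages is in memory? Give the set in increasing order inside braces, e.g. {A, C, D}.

{B, L, Y}

L: fault, frames (L)
T: fault, frames (L T)
L: hit
B: fault, frames (L T B)
T: hit
L: hit
Y: fault, evict L, frames (T B Y)
S: fault, evict T, frames (B Y S)
L: fault, evict B, frames (Y S L)
B: fault, evict Y, frames (S L B)
Y: fault, evict S, frames (L B Y)
L: hit
B: hit
S: fault, evict L, frames (B Y S)
B: hit
L: fault, evict B, frames (Y S L)
Y: hit
B: fault, evict Y, frames (S L B)
Y: fault, evict S, frames (L B Y)
L: hit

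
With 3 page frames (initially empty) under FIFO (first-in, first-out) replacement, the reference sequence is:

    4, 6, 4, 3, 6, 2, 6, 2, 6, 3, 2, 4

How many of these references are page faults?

5

4 → fault, frames {4}
6 → fault, frames {4,6}
4 → hit
3 → fault, frames {4,6,3}
6 → hit
2 → fault, evict 4, frames {6,3,2}
6 → hit
2 → hit
6 → hit
3 → hit
2 → hit
4 → fault, evict 6, frames {3,2,4}
Page faults: 5.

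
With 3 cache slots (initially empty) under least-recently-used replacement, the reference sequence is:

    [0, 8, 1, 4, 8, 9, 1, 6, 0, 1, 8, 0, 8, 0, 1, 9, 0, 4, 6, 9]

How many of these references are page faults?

13

0: fault, frames [0]
8: fault, frames [0, 8]
1: fault, frames [0, 8, 1]
4: fault, evict 0, frames [8, 1, 4]
8: hit
9: fault, evict 1, frames [4, 8, 9]
1: fault, evict 4, frames [8, 9, 1]
6: fault, evict 8, frames [9, 1, 6]
0: fault, evict 9, frames [1, 6, 0]
1: hit
8: fault, evict 6, frames [0, 1, 8]
0: hit
8: hit
0: hit
1: hit
9: fault, evict 8, frames [0, 1, 9]
0: hit
4: fault, evict 1, frames [9, 0, 4]
6: fault, evict 9, frames [0, 4, 6]
9: fault, evict 0, frames [4, 6, 9]
Page faults: 13.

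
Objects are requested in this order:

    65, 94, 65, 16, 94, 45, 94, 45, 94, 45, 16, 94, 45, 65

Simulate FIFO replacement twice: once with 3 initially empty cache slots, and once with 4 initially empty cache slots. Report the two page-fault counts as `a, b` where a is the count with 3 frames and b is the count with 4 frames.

3 frames: F F . F . F . . . . . . . F → 5 faults.
4 frames: F F . F . F . . . . . . . . → 4 faults.
4 < 5: adding a frame reduced faults, as is typical.

5, 4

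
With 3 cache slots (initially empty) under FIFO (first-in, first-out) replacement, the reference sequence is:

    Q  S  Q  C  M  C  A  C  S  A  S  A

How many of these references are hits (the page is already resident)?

6

Q → miss, frames (Q)
S → miss, frames (Q S)
Q → hit
C → miss, frames (Q S C)
M → miss, evict Q, frames (S C M)
C → hit
A → miss, evict S, frames (C M A)
C → hit
S → miss, evict C, frames (M A S)
A → hit
S → hit
A → hit
Hits: 6.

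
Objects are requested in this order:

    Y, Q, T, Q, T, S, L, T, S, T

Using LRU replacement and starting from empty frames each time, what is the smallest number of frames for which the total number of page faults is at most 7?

2

f=1: 10 faults
f=2: 7 faults
f=3: 5 faults
f=4: 5 faults
f=5: 5 faults
Smallest f with faults ≤ 7 is 2.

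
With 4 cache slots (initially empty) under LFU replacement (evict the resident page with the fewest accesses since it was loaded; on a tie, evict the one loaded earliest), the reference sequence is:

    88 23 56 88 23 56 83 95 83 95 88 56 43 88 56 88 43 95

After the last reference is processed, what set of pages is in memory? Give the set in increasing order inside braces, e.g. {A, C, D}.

88 -> miss, frames [88]
23 -> miss, frames [88, 23]
56 -> miss, frames [88, 23, 56]
88 -> hit
23 -> hit
56 -> hit
83 -> miss, frames [88, 23, 56, 83]
95 -> miss, evict 83, frames [88, 23, 56, 95]
83 -> miss, evict 95, frames [88, 23, 56, 83]
95 -> miss, evict 83, frames [88, 23, 56, 95]
88 -> hit
56 -> hit
43 -> miss, evict 95, frames [88, 23, 56, 43]
88 -> hit
56 -> hit
88 -> hit
43 -> hit
95 -> miss, evict 23, frames [88, 56, 43, 95]

{43, 56, 88, 95}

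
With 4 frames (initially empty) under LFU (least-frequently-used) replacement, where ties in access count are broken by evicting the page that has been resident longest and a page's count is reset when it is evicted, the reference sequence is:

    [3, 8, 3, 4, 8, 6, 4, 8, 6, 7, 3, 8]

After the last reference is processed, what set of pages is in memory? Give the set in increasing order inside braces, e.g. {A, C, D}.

{3, 4, 6, 8}

3: fault, frames {3}
8: fault, frames {3,8}
3: hit
4: fault, frames {3,8,4}
8: hit
6: fault, frames {3,8,4,6}
4: hit
8: hit
6: hit
7: fault, evict 3, frames {8,4,6,7}
3: fault, evict 7, frames {8,4,6,3}
8: hit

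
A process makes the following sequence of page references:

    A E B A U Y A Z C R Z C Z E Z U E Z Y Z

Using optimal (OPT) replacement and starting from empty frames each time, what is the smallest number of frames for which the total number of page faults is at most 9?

f=1: 20 faults
f=2: 13 faults
f=3: 11 faults
f=4: 10 faults
f=5: 9 faults
f=6: 8 faults
f=7: 8 faults
f=8: 8 faults
Smallest f with faults ≤ 9 is 5.

5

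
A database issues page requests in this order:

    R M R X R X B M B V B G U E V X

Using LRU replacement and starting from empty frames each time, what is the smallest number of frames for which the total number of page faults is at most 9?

f=1: 16 faults
f=2: 11 faults
f=3: 11 faults
f=4: 10 faults
f=5: 9 faults
f=6: 9 faults
f=7: 8 faults
f=8: 8 faults
Smallest f with faults ≤ 9 is 5.

5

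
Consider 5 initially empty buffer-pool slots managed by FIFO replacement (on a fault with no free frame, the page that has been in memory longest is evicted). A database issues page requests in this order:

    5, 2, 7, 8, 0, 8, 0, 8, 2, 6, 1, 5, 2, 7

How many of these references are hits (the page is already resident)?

5 -> fault, frames {5}
2 -> fault, frames {5,2}
7 -> fault, frames {5,2,7}
8 -> fault, frames {5,2,7,8}
0 -> fault, frames {5,2,7,8,0}
8 -> hit
0 -> hit
8 -> hit
2 -> hit
6 -> fault, evict 5, frames {2,7,8,0,6}
1 -> fault, evict 2, frames {7,8,0,6,1}
5 -> fault, evict 7, frames {8,0,6,1,5}
2 -> fault, evict 8, frames {0,6,1,5,2}
7 -> fault, evict 0, frames {6,1,5,2,7}
Hits: 4.

4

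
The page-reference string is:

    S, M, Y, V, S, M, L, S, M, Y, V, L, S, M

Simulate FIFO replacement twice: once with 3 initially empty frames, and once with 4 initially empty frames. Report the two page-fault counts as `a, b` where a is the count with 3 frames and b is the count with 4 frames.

3 frames: F F F F F F F . . F F . F F → 11 faults.
4 frames: F F F F . . F F F F F F F F → 12 faults.
12 > 11: adding a frame increased faults — Belady's anomaly.

11, 12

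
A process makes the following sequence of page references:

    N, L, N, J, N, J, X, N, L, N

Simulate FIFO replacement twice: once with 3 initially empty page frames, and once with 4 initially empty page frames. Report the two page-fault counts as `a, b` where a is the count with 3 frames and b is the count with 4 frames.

6, 4

3 frames: F F . F . . F F F . → 6 faults.
4 frames: F F . F . . F . . . → 4 faults.
4 < 6: adding a frame reduced faults, as is typical.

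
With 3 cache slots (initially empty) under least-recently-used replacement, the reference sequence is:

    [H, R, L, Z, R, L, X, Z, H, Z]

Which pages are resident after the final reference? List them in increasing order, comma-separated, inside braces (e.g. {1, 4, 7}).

{H, X, Z}

H → miss, frames {H}
R → miss, frames {H,R}
L → miss, frames {H,R,L}
Z → miss, evict H, frames {R,L,Z}
R → hit
L → hit
X → miss, evict Z, frames {R,L,X}
Z → miss, evict R, frames {L,X,Z}
H → miss, evict L, frames {X,Z,H}
Z → hit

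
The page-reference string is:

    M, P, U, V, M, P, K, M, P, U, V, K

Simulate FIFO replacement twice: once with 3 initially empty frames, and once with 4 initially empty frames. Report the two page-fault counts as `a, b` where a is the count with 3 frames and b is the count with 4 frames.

9, 10

3 frames: F F F F F F F . . F F . → 9 faults.
4 frames: F F F F . . F F F F F F → 10 faults.
10 > 9: adding a frame increased faults — Belady's anomaly.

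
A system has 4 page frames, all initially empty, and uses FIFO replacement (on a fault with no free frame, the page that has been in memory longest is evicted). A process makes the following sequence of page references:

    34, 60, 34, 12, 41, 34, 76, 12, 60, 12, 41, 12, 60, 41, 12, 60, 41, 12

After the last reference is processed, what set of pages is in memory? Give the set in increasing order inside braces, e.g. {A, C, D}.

34 → fault, frames (34)
60 → fault, frames (34 60)
34 → hit
12 → fault, frames (34 60 12)
41 → fault, frames (34 60 12 41)
34 → hit
76 → fault, evict 34, frames (60 12 41 76)
12 → hit
60 → hit
12 → hit
41 → hit
12 → hit
60 → hit
41 → hit
12 → hit
60 → hit
41 → hit
12 → hit

{12, 41, 60, 76}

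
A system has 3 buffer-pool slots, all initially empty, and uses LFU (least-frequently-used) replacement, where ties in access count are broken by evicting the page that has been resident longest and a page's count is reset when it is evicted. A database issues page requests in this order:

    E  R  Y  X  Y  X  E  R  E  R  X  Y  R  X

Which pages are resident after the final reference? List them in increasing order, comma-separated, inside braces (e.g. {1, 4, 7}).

E → fault, frames {E}
R → fault, frames {E,R}
Y → fault, frames {E,R,Y}
X → fault, evict E, frames {R,Y,X}
Y → hit
X → hit
E → fault, evict R, frames {Y,X,E}
R → fault, evict E, frames {Y,X,R}
E → fault, evict R, frames {Y,X,E}
R → fault, evict E, frames {Y,X,R}
X → hit
Y → hit
R → hit
X → hit

{R, X, Y}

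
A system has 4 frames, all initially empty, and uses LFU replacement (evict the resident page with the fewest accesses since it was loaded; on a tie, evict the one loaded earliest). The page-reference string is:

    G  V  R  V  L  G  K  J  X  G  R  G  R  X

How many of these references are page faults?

8

G -> miss, frames (G)
V -> miss, frames (G V)
R -> miss, frames (G V R)
V -> hit
L -> miss, frames (G V R L)
G -> hit
K -> miss, evict R, frames (G V L K)
J -> miss, evict L, frames (G V K J)
X -> miss, evict K, frames (G V J X)
G -> hit
R -> miss, evict J, frames (G V X R)
G -> hit
R -> hit
X -> hit
Page faults: 8.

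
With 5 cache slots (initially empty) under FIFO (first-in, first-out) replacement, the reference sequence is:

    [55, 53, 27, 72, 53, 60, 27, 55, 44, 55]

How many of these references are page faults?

7

55 → miss, frames [55]
53 → miss, frames [55, 53]
27 → miss, frames [55, 53, 27]
72 → miss, frames [55, 53, 27, 72]
53 → hit
60 → miss, frames [55, 53, 27, 72, 60]
27 → hit
55 → hit
44 → miss, evict 55, frames [53, 27, 72, 60, 44]
55 → miss, evict 53, frames [27, 72, 60, 44, 55]
Page faults: 7.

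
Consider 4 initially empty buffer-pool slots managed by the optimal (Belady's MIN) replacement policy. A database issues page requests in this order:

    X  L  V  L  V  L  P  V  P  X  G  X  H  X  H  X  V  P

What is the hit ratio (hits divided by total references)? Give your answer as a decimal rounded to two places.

X → miss, frames {X}
L → miss, frames {X,L}
V → miss, frames {X,L,V}
L → hit
V → hit
L → hit
P → miss, frames {X,L,V,P}
V → hit
P → hit
X → hit
G → miss, evict L, frames {X,V,P,G}
X → hit
H → miss, evict G, frames {X,V,P,H}
X → hit
H → hit
X → hit
V → hit
P → hit
Hits: 12 of 18 references → 12/18 = 0.6667.

0.67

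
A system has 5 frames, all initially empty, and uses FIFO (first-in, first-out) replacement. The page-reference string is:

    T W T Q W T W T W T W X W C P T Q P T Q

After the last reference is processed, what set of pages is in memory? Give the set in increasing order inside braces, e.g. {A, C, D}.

T → miss, frames [T]
W → miss, frames [T, W]
T → hit
Q → miss, frames [T, W, Q]
W → hit
T → hit
W → hit
T → hit
W → hit
T → hit
W → hit
X → miss, frames [T, W, Q, X]
W → hit
C → miss, frames [T, W, Q, X, C]
P → miss, evict T, frames [W, Q, X, C, P]
T → miss, evict W, frames [Q, X, C, P, T]
Q → hit
P → hit
T → hit
Q → hit

{C, P, Q, T, X}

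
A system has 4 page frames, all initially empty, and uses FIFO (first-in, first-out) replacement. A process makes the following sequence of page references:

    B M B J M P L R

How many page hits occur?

2

B -> fault, frames {B}
M -> fault, frames {B,M}
B -> hit
J -> fault, frames {B,M,J}
M -> hit
P -> fault, frames {B,M,J,P}
L -> fault, evict B, frames {M,J,P,L}
R -> fault, evict M, frames {J,P,L,R}
Hits: 2.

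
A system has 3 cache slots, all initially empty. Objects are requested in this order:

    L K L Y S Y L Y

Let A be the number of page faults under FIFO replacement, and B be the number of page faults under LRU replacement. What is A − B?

Under FIFO: F F . F F . F . → 5 faults.
Under LRU: F F . F F . . . → 4 faults.
A − B = 5 − 4 = 1.

1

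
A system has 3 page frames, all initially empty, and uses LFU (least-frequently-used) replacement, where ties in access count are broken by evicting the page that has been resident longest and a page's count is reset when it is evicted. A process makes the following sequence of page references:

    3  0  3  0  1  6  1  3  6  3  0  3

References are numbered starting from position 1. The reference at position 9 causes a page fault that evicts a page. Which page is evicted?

1

pos 1: 3 -> miss, frames (3)
pos 2: 0 -> miss, frames (3 0)
pos 3: 3 -> hit
pos 4: 0 -> hit
pos 5: 1 -> miss, frames (3 0 1)
pos 6: 6 -> miss, evict 1, frames (3 0 6)
pos 7: 1 -> miss, evict 6, frames (3 0 1)
pos 8: 3 -> hit
pos 9: 6 -> miss, evict 1, frames (3 0 6)
At position 9, page 1 is evicted.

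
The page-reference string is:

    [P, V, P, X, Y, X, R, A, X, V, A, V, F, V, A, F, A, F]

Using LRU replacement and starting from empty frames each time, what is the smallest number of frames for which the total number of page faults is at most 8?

3

f=1: 18 faults
f=2: 12 faults
f=3: 8 faults
f=4: 8 faults
f=5: 8 faults
f=6: 7 faults
f=7: 7 faults
Smallest f with faults ≤ 8 is 3.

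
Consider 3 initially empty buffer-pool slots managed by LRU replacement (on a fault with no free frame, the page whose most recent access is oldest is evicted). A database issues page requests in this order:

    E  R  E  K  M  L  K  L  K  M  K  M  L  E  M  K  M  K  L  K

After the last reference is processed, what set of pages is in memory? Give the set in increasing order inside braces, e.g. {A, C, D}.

E → miss, frames (E)
R → miss, frames (E R)
E → hit
K → miss, frames (R E K)
M → miss, evict R, frames (E K M)
L → miss, evict E, frames (K M L)
K → hit
L → hit
K → hit
M → hit
K → hit
M → hit
L → hit
E → miss, evict K, frames (M L E)
M → hit
K → miss, evict L, frames (E M K)
M → hit
K → hit
L → miss, evict E, frames (M K L)
K → hit

{K, L, M}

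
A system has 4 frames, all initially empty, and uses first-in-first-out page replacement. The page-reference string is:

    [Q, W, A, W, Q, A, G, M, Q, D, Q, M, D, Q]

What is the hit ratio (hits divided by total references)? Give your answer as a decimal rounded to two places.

0.50

Q: miss, frames [Q]
W: miss, frames [Q, W]
A: miss, frames [Q, W, A]
W: hit
Q: hit
A: hit
G: miss, frames [Q, W, A, G]
M: miss, evict Q, frames [W, A, G, M]
Q: miss, evict W, frames [A, G, M, Q]
D: miss, evict A, frames [G, M, Q, D]
Q: hit
M: hit
D: hit
Q: hit
Hits: 7 of 14 references → 7/14 = 0.5000.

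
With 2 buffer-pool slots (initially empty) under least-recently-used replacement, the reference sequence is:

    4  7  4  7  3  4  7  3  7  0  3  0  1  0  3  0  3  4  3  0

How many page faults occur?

12

4 -> fault, frames {4}
7 -> fault, frames {4,7}
4 -> hit
7 -> hit
3 -> fault, evict 4, frames {7,3}
4 -> fault, evict 7, frames {3,4}
7 -> fault, evict 3, frames {4,7}
3 -> fault, evict 4, frames {7,3}
7 -> hit
0 -> fault, evict 3, frames {7,0}
3 -> fault, evict 7, frames {0,3}
0 -> hit
1 -> fault, evict 3, frames {0,1}
0 -> hit
3 -> fault, evict 1, frames {0,3}
0 -> hit
3 -> hit
4 -> fault, evict 0, frames {3,4}
3 -> hit
0 -> fault, evict 4, frames {3,0}
Page faults: 12.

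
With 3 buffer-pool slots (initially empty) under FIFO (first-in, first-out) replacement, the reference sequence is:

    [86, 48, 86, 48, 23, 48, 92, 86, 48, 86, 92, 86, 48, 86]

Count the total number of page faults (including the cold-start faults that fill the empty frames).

86: miss, frames {86}
48: miss, frames {86,48}
86: hit
48: hit
23: miss, frames {86,48,23}
48: hit
92: miss, evict 86, frames {48,23,92}
86: miss, evict 48, frames {23,92,86}
48: miss, evict 23, frames {92,86,48}
86: hit
92: hit
86: hit
48: hit
86: hit
Page faults: 6.

6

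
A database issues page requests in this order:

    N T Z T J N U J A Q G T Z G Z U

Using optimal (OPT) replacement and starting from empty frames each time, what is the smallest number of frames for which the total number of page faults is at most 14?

2

f=1: 16 faults
f=2: 12 faults
f=3: 9 faults
f=4: 8 faults
f=5: 8 faults
f=6: 8 faults
f=7: 8 faults
f=8: 8 faults
Smallest f with faults ≤ 14 is 2.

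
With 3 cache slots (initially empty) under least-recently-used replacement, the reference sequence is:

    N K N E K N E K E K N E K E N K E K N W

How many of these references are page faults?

4

N → fault, frames {N}
K → fault, frames {N,K}
N → hit
E → fault, frames {K,N,E}
K → hit
N → hit
E → hit
K → hit
E → hit
K → hit
N → hit
E → hit
K → hit
E → hit
N → hit
K → hit
E → hit
K → hit
N → hit
W → fault, evict E, frames {K,N,W}
Page faults: 4.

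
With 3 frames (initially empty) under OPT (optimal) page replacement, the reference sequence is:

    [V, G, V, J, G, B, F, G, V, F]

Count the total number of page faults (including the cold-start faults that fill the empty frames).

V: fault, frames {V}
G: fault, frames {V,G}
V: hit
J: fault, frames {V,G,J}
G: hit
B: fault, evict J, frames {V,G,B}
F: fault, evict B, frames {V,G,F}
G: hit
V: hit
F: hit
Page faults: 5.

5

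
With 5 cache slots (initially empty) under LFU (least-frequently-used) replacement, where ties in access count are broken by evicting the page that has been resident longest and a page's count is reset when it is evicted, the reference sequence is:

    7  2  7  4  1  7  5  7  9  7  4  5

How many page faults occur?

6

7 -> fault, frames {7}
2 -> fault, frames {7,2}
7 -> hit
4 -> fault, frames {7,2,4}
1 -> fault, frames {7,2,4,1}
7 -> hit
5 -> fault, frames {7,2,4,1,5}
7 -> hit
9 -> fault, evict 2, frames {7,4,1,5,9}
7 -> hit
4 -> hit
5 -> hit
Page faults: 6.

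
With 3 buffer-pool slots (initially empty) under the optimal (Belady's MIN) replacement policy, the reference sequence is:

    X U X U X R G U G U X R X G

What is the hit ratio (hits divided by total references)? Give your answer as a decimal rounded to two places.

X: fault, frames [X]
U: fault, frames [X, U]
X: hit
U: hit
X: hit
R: fault, frames [X, U, R]
G: fault, evict R, frames [X, U, G]
U: hit
G: hit
U: hit
X: hit
R: fault, evict U, frames [X, G, R]
X: hit
G: hit
Hits: 9 of 14 references → 9/14 = 0.6429.

0.64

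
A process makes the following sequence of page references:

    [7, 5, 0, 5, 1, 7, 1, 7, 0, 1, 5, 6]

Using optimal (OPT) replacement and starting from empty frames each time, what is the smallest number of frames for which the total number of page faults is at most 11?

2

f=1: 12 faults
f=2: 8 faults
f=3: 6 faults
f=4: 5 faults
f=5: 5 faults
Smallest f with faults ≤ 11 is 2.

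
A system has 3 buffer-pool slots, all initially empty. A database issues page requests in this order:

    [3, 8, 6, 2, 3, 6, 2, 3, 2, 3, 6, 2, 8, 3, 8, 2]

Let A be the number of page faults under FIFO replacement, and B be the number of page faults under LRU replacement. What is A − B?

-1

Under FIFO: F F F F F . . . . . . . F . . . → 6 faults.
Under LRU: F F F F F . . . . . . . F F . . → 7 faults.
A − B = 6 − 7 = -1.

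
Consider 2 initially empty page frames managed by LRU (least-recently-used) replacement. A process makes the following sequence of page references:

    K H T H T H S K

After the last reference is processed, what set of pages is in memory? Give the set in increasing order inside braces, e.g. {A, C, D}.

K: fault, frames (K)
H: fault, frames (K H)
T: fault, evict K, frames (H T)
H: hit
T: hit
H: hit
S: fault, evict T, frames (H S)
K: fault, evict H, frames (S K)

{K, S}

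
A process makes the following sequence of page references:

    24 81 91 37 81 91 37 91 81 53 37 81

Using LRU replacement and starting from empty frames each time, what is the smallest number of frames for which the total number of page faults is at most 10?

f=1: 12 faults
f=2: 11 faults
f=3: 6 faults
f=4: 5 faults
f=5: 5 faults
Smallest f with faults ≤ 10 is 3.

3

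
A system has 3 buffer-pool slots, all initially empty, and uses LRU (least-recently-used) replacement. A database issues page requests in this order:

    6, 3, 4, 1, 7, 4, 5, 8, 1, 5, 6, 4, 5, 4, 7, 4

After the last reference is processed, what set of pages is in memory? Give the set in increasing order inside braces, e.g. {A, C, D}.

{4, 5, 7}

6 -> miss, frames (6)
3 -> miss, frames (6 3)
4 -> miss, frames (6 3 4)
1 -> miss, evict 6, frames (3 4 1)
7 -> miss, evict 3, frames (4 1 7)
4 -> hit
5 -> miss, evict 1, frames (7 4 5)
8 -> miss, evict 7, frames (4 5 8)
1 -> miss, evict 4, frames (5 8 1)
5 -> hit
6 -> miss, evict 8, frames (1 5 6)
4 -> miss, evict 1, frames (5 6 4)
5 -> hit
4 -> hit
7 -> miss, evict 6, frames (5 4 7)
4 -> hit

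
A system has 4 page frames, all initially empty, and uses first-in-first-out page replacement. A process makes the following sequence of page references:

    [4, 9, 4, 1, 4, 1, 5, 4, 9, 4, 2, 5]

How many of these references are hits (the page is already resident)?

7

4 -> fault, frames [4]
9 -> fault, frames [4, 9]
4 -> hit
1 -> fault, frames [4, 9, 1]
4 -> hit
1 -> hit
5 -> fault, frames [4, 9, 1, 5]
4 -> hit
9 -> hit
4 -> hit
2 -> fault, evict 4, frames [9, 1, 5, 2]
5 -> hit
Hits: 7.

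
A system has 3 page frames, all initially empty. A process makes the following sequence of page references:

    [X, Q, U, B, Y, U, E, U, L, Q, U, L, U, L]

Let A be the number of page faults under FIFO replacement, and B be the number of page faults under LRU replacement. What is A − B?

1

Under FIFO: F F F F F . F F F F . . . . → 9 faults.
Under LRU: F F F F F . F . F F . . . . → 8 faults.
A − B = 9 − 8 = 1.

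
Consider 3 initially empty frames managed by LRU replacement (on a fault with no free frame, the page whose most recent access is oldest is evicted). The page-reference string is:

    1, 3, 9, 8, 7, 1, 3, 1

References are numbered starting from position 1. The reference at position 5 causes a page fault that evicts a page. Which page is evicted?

3

pos 1: 1 -> miss, frames [1]
pos 2: 3 -> miss, frames [1, 3]
pos 3: 9 -> miss, frames [1, 3, 9]
pos 4: 8 -> miss, evict 1, frames [3, 9, 8]
pos 5: 7 -> miss, evict 3, frames [9, 8, 7]
At position 5, page 3 is evicted.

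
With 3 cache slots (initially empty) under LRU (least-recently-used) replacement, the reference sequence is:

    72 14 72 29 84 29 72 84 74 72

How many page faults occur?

5

72: fault, frames [72]
14: fault, frames [72, 14]
72: hit
29: fault, frames [14, 72, 29]
84: fault, evict 14, frames [72, 29, 84]
29: hit
72: hit
84: hit
74: fault, evict 29, frames [72, 84, 74]
72: hit
Page faults: 5.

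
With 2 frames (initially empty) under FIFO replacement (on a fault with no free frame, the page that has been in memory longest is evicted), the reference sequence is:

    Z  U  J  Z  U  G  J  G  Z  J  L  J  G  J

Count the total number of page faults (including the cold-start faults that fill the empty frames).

11

Z → miss, frames [Z]
U → miss, frames [Z, U]
J → miss, evict Z, frames [U, J]
Z → miss, evict U, frames [J, Z]
U → miss, evict J, frames [Z, U]
G → miss, evict Z, frames [U, G]
J → miss, evict U, frames [G, J]
G → hit
Z → miss, evict G, frames [J, Z]
J → hit
L → miss, evict J, frames [Z, L]
J → miss, evict Z, frames [L, J]
G → miss, evict L, frames [J, G]
J → hit
Page faults: 11.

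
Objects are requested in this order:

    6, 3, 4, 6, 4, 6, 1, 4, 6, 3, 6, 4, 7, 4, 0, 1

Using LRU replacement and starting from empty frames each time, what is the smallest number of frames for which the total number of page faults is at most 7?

f=1: 16 faults
f=2: 12 faults
f=3: 8 faults
f=4: 7 faults
f=5: 7 faults
f=6: 6 faults
Smallest f with faults ≤ 7 is 4.

4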